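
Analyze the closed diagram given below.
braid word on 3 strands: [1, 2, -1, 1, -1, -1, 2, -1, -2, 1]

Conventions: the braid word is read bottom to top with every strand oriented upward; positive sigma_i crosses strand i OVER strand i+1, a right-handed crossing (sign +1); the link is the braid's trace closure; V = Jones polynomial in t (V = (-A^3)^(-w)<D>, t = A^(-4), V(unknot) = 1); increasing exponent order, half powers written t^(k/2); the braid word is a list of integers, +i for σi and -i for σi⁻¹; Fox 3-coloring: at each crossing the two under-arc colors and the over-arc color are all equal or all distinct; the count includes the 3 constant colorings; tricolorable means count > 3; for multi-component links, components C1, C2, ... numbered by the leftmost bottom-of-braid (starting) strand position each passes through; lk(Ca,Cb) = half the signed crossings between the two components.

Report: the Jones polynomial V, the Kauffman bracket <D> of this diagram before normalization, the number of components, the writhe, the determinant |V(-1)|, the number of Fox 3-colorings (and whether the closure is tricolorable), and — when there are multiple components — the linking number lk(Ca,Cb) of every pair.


Jones polynomial: V(t) = -t^-3 + t^-2 - t^-1 + 3 - t + t^2 - t^3
<D> = -A^-12 + A^-8 - A^-4 + 3 - A^4 + A^8 - A^12; writhe 0
components 1, writhe 0 (10 crossings)
3-colorings: 27 of 3^10, det 9 — tricolorable
note: inverse pairs cancel, leaving σ1 σ2 σ1⁻¹ σ1⁻¹ σ2 σ1⁻¹ σ2⁻¹ σ1


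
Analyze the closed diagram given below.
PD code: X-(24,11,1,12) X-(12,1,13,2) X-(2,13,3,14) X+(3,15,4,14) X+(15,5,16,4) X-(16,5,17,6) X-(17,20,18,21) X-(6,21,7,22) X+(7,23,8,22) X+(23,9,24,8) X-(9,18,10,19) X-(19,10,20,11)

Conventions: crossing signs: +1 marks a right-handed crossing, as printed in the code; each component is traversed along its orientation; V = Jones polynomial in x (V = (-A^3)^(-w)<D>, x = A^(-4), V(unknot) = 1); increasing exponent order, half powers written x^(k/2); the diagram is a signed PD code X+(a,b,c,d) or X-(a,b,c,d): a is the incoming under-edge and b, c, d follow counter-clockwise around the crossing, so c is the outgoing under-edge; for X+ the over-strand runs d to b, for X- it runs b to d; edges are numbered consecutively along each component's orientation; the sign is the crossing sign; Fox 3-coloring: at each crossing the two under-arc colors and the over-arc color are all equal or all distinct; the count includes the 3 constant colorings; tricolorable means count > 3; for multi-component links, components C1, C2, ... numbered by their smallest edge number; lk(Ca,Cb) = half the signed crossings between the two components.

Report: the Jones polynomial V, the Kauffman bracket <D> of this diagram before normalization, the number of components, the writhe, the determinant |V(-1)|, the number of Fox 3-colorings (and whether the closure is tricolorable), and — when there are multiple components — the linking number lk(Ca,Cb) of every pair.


Jones polynomial: V(x) = -x^-6 + x^-5 - x^-4 + 2x^-3 - x^-2 + x^-1
<D> = A^-8 - A^-4 + 2 - A^4 + A^8 - A^12; writhe -4
components 1, writhe -4 (12 crossings)
3-colorings: 3 of 3^12, det 7 — not tricolorable
note: |V(-1)| = 7: so not tricolorable, since 3 does not divide 7


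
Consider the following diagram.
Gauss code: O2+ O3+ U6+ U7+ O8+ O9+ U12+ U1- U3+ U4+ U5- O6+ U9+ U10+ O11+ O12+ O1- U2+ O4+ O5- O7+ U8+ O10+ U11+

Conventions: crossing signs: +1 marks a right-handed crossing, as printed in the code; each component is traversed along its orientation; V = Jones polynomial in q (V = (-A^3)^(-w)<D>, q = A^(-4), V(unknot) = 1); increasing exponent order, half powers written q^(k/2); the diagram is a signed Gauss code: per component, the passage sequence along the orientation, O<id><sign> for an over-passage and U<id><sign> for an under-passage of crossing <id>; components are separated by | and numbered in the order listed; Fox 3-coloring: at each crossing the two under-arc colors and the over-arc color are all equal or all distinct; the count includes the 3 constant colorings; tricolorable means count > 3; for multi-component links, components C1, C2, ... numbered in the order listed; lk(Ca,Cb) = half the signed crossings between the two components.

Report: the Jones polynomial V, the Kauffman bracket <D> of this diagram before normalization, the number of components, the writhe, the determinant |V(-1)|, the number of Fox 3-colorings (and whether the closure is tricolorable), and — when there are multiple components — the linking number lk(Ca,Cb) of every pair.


V = q^3 + q^5 - q^8
<D> = -A^-8 + A^4 + A^12 (w = +8)
1 component over 12 crossings, w = +8
9 Fox colorings among 3^12, |V(-1)| = 3: tricolorable
why: w = +8 (over 12 crossings) is diagram-only; (-A^3)^(-8) removes it from V


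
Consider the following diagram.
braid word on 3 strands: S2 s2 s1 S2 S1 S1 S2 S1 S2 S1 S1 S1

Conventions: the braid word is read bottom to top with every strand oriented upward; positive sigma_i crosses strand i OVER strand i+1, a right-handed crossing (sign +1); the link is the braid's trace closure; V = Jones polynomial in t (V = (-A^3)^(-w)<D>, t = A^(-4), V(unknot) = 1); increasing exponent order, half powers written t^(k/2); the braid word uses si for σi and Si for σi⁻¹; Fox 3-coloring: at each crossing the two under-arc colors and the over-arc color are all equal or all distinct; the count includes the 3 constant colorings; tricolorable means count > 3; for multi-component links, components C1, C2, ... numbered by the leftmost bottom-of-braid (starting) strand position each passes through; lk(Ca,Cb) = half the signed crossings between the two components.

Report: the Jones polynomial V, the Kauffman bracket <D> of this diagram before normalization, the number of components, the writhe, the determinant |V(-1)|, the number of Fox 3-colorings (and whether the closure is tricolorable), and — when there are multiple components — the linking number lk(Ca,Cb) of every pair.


Jones polynomial: V(t) = -t^-8 + t^-5 + t^-3
<D> = A^-12 + A^-4 - A^8; writhe -8
components 1, writhe -8 (12 crossings)
3-colorings: 9 of 3^12, det 3 — tricolorable
note: V spans 5 powers of t: at least 5 crossings in any diagram


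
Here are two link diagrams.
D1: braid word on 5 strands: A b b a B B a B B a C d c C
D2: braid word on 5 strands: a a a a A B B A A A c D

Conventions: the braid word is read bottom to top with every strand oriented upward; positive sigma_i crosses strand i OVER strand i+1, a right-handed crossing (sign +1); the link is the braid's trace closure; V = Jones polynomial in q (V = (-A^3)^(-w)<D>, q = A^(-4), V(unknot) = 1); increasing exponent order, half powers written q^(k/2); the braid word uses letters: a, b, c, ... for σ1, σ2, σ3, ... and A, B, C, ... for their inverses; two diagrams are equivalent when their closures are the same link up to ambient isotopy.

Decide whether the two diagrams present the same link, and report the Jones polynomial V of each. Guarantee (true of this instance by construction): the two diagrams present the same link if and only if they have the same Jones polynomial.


equivalent: no
V(D1) = q^-2 + 2 + q^2  (w 0, c 14, <D> = A^-8 + 2 + A^8)
V(D2) = q^-3 + q^-2 + q^-1 + 1  [12 crossings, <D> = A^-6 + A^-2 + A^2 + A^6, w = -2]
key observation: comparing 2 Jones polynomials yields 2 groups


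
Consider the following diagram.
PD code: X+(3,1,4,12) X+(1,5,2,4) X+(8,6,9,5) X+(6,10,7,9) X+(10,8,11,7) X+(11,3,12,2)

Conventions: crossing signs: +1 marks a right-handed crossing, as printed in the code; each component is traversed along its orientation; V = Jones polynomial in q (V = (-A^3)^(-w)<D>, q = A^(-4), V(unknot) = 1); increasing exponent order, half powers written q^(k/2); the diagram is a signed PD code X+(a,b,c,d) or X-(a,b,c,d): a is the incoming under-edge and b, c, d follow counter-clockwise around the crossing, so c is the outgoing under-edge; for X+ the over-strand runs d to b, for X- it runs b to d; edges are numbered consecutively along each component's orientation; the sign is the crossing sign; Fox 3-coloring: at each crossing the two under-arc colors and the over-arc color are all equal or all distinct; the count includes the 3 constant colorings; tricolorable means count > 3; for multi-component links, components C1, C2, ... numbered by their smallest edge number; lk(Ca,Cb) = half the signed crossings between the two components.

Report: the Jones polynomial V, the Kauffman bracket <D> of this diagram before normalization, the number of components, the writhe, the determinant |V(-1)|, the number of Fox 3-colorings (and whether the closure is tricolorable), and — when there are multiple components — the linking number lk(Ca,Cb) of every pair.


V(q) = q^2 + 2q^4 - 2q^5 + q^6 - 2q^7 + q^8
bracket: A^-14 - 2A^-10 + A^-6 - 2A^-2 + 2A^2 + A^10, w = +6
1 component, writhe +6, over 6 crossings
det 9, colorings 27 of 3^6 — tricolorable
observation: V spans 6 powers of q: at least 6 crossings in any diagram


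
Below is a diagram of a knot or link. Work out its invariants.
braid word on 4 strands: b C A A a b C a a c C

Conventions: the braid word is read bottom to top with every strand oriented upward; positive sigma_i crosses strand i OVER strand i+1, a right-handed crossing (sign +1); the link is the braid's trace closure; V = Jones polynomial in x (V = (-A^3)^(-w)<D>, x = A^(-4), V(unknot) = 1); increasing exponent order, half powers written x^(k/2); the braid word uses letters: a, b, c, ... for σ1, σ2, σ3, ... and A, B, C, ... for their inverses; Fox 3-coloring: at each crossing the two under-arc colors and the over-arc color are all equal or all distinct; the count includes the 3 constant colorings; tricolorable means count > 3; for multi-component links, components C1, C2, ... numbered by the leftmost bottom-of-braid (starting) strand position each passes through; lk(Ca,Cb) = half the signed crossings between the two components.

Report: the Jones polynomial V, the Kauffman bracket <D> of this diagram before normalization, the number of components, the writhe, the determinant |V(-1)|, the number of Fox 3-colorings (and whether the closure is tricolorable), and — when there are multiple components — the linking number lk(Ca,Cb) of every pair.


Jones polynomial: V(x) = x^-2 - x^-1 + 2 - 2x + x^2 - x^3 + x^4
<D> = -A^-13 + A^-9 - A^-5 + 2A^-1 - 2A^3 + A^7 - A^11; writhe +1
components 1, writhe +1 (11 crossings)
3-colorings: 9 of 3^11, det 9 — tricolorable
note: the word shrinks to σ2 σ3⁻¹ σ1⁻¹ σ2 σ3⁻¹ σ1 σ1 after cancelling


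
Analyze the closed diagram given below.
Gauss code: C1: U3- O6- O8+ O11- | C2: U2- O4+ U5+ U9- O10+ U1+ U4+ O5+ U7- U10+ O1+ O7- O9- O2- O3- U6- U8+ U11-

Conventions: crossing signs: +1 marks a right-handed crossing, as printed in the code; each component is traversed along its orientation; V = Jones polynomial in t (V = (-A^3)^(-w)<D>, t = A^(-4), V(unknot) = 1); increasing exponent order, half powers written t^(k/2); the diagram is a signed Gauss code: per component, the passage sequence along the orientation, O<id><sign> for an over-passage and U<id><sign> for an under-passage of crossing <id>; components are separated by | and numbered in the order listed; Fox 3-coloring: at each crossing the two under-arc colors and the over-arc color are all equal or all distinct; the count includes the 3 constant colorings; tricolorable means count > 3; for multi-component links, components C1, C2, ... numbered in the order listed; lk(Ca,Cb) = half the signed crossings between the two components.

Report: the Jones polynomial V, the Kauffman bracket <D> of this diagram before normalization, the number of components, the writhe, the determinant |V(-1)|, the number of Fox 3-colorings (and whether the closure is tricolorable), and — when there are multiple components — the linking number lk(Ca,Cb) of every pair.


V = -t^(-3/2) - 2t^(1/2) + t^(3/2) - t^(5/2) + t^(7/2)
<D> = -A^-17 + A^-13 - A^-9 + 2A^-5 + A^3 (w = -1)
2 components over 11 crossings, w = -1
lk(C1,C2): -1
9 Fox colorings among 3^11, |V(-1)| = 6: tricolorable
why: det 6 = |V(-1)|; divisible by 3, so tricolorable


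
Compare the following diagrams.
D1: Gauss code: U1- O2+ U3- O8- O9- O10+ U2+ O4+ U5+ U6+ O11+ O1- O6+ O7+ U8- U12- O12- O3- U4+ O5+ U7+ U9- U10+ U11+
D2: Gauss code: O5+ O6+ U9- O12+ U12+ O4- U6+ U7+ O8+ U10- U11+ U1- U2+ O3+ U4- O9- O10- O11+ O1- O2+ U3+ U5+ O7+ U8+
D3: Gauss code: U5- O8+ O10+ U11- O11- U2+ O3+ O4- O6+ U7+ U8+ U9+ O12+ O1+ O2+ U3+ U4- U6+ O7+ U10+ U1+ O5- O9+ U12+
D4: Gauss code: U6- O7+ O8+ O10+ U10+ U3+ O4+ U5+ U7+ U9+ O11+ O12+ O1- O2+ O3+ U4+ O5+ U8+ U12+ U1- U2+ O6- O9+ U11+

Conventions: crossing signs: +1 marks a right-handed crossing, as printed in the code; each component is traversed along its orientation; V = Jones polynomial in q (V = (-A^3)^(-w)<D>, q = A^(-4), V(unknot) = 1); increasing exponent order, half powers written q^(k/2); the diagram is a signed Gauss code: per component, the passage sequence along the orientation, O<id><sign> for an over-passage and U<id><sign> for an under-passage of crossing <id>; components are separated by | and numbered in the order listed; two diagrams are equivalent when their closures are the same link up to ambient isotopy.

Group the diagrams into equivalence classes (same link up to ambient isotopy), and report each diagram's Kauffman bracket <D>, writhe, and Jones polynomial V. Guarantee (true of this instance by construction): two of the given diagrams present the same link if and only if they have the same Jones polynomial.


equivalence classes: {D1, D2} | {D3, D4}
D1 (bracket A^-14 - 2A^-10 + 2A^-6 - 2A^-2 + 2A^2 - A^6 + A^10; 12 crossings at w = +2): V = q^-1 - 1 + 2q - 2q^2 + 2q^3 - 2q^4 + q^5
V(D2) = q^-1 - 1 + 2q - 2q^2 + 2q^3 - 2q^4 + q^5  (w +4, c 12, <D> = A^-8 - 2A^-4 + 2 - 2A^4 + 2A^8 - A^12 + A^16)
D3 (bracket -A^-18 + A^-14 - 2A^-10 + 3A^-6 - 2A^-2 + 2A^2 - A^6 + A^10; 12 crossings at w = +6): V = q^2 - q^3 + 2q^4 - 2q^5 + 3q^6 - 2q^7 + q^8 - q^9
D4 (bracket -A^-12 + A^-8 - 2A^-4 + 3 - 2A^4 + 2A^8 - A^12 + A^16; 12 crossings at w = +8): V = q^2 - q^3 + 2q^4 - 2q^5 + 3q^6 - 2q^7 + q^8 - q^9
observation: V(q) takes 2 values over 4 diagrams, fixing the grouping


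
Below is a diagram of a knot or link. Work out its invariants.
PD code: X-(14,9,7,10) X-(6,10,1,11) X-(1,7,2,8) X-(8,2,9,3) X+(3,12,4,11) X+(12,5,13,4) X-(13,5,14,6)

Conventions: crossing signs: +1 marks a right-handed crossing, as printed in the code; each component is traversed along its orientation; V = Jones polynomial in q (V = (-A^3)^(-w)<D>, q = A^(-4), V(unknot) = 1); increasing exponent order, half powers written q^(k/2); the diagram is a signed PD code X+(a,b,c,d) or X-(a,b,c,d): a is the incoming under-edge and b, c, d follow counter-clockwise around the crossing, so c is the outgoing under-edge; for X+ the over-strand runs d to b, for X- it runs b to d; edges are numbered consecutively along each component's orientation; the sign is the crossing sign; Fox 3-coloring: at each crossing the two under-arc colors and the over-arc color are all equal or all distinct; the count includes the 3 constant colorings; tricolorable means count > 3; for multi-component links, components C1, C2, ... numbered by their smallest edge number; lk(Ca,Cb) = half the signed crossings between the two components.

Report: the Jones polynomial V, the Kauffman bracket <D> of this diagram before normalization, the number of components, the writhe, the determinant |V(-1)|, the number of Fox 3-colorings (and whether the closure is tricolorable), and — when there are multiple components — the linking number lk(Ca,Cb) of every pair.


V = -q^(-5/2) - q^(-1/2)
<D> = A^-7 + A (w = -3)
2 components over 7 crossings, w = -3
lk(C1,C2): -1
3 Fox colorings among 3^7, |V(-1)| = 2: not tricolorable
why: summing lk over 1 pair gives -1


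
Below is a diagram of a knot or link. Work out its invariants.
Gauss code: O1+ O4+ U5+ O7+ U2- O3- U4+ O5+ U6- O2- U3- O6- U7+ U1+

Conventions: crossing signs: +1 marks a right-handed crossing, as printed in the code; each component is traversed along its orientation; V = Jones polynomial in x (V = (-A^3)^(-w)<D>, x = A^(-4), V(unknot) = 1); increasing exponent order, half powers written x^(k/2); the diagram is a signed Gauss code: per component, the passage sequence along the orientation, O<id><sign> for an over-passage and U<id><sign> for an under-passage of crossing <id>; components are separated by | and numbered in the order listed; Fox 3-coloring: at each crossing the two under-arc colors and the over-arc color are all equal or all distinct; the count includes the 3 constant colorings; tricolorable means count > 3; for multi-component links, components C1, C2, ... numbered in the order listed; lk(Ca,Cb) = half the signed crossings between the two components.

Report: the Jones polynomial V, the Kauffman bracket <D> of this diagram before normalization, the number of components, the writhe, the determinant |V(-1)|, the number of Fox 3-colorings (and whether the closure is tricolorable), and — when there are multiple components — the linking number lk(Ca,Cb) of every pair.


Jones polynomial: V(x) = -x^-3 + 2x^-2 - 2x^-1 + 3 - 2x + 2x^2 - x^3
<D> = A^-9 - 2A^-5 + 2A^-1 - 3A^3 + 2A^7 - 2A^11 + A^15; writhe +1
components 1, writhe +1 (7 crossings)
3-colorings: 3 of 3^7, det 13 — not tricolorable
note: palindromic: swapping x for 1/x fixes V


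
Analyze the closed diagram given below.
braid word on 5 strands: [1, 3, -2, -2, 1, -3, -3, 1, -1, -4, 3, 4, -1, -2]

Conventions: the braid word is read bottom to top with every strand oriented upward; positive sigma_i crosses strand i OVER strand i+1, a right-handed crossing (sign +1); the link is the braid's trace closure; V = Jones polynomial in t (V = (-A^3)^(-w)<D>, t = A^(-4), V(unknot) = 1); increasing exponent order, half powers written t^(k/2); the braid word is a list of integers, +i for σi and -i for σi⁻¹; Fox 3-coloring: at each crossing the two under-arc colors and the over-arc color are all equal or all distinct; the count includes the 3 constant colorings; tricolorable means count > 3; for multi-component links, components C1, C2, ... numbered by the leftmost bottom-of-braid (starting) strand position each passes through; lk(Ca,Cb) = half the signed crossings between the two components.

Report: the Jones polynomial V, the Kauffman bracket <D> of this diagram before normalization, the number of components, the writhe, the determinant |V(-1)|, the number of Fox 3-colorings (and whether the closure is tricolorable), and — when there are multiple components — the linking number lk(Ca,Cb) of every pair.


Jones polynomial: V(t) = -t^-6 + t^-5 - t^-4 + 2t^-3 - t^-2 + t^-1
<D> = A^-2 - A^2 + 2A^6 - A^10 + A^14 - A^18; writhe -2
components 1, writhe -2 (14 crossings)
3-colorings: 3 of 3^14, det 7 — not tricolorable
note: inverse pairs cancel, leaving σ1 σ3 σ2⁻¹ σ2⁻¹ σ1 σ3⁻¹ σ3⁻¹ σ4⁻¹ σ3 σ4 σ1⁻¹ σ2⁻¹


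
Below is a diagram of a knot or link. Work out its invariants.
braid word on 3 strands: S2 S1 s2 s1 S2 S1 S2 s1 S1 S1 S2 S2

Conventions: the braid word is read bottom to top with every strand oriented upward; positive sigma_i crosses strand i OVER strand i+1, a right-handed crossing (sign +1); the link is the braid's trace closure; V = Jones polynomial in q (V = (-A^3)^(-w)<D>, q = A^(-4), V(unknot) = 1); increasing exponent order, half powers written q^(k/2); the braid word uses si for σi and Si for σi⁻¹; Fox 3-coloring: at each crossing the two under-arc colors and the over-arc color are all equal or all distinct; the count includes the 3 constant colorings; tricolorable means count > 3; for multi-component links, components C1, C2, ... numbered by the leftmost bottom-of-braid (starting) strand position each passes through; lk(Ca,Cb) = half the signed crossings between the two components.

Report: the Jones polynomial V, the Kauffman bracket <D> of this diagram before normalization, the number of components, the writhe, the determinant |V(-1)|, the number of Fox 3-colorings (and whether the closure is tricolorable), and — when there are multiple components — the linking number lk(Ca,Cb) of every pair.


V(q) = q^-8 - 2q^-7 + q^-6 - 2q^-5 + 2q^-4 + q^-2
bracket: A^-10 + 2A^-2 - 2A^2 + A^6 - 2A^10 + A^14, w = -6
1 component, writhe -6, over 12 crossings
det 9, colorings 27 of 3^12 — tricolorable
observation: the span of V is 6, forcing >= 6 crossings in any diagram


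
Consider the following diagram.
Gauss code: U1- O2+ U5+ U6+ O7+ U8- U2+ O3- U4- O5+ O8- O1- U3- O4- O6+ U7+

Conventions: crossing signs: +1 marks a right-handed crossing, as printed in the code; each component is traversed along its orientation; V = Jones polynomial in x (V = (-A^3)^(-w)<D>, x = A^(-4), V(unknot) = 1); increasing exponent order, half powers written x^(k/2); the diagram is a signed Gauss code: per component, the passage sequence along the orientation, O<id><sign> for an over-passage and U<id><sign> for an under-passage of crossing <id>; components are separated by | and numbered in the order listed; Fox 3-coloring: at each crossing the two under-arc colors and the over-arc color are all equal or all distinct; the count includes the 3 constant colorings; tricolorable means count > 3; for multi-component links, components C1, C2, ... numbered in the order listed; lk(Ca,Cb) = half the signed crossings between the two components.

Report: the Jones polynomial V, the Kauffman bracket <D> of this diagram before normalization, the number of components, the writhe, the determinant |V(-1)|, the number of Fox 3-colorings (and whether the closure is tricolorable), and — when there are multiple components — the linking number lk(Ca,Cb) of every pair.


V(x) = -x^-3 + x^-2 - x^-1 + 3 - x + x^2 - x^3
bracket: -A^-12 + A^-8 - A^-4 + 3 - A^4 + A^8 - A^12, w = 0
1 component, writhe 0, over 8 crossings
det 9, colorings 27 of 3^8 — tricolorable
observation: palindromic: swapping x for 1/x fixes V


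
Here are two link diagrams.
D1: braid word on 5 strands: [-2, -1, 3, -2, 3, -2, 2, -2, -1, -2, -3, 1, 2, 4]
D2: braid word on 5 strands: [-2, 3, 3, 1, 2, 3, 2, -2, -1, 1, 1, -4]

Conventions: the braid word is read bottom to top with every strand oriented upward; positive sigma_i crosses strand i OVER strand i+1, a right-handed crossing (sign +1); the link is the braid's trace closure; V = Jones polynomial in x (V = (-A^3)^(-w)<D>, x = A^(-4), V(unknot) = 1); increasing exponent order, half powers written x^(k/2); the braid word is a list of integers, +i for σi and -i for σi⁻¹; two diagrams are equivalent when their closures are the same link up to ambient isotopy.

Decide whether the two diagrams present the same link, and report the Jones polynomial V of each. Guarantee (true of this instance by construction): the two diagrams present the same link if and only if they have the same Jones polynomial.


same link: no
V(D1) = -x^-4 + x^-3 + x^-1  [14 crossings, <D> = A^-2 + A^6 - A^10, w = -2]
V(D2) = x - x^2 + 2x^3 - x^4 + x^5 - x^6  (w +4, c 12, <D> = -A^-12 + A^-8 - A^-4 + 2 - A^4 + A^8)
note: 2 classes among 2 diagrams; unequal V(x) rules out equality


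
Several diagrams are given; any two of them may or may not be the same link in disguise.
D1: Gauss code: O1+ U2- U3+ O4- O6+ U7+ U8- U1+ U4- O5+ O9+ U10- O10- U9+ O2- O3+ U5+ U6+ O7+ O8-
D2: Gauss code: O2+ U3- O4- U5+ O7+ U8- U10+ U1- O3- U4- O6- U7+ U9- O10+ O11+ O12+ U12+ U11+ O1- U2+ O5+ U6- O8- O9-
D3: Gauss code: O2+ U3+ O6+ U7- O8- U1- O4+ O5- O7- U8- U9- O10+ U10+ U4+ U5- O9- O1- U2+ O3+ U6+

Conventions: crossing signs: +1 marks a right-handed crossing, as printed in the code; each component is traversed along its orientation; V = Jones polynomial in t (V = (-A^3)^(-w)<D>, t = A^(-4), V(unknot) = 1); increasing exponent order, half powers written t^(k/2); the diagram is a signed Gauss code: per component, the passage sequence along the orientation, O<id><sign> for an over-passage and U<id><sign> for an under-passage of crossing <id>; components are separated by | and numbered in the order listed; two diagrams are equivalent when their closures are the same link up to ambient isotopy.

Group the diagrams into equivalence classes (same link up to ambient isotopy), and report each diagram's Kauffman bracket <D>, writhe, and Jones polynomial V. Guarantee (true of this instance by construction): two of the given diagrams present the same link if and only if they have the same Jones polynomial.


classes: {D1} | {D2} | {D3}
V(D1) = 1  [10 crossings, <D> = A^6, w = +2]
D2 (bracket A^-4 - 1 + 2A^4 - 2A^8 + 2A^12 - 2A^16 + A^20; 12 crossings at w = 0): V = t^-5 - 2t^-4 + 2t^-3 - 2t^-2 + 2t^-1 - 1 + t
D3 (bracket -A^-12 + A^-8 - A^-4 + 3 - A^4 + A^8 - A^12; 10 crossings at w = 0): V = -t^-3 + t^-2 - t^-1 + 3 - t + t^2 - t^3
note: comparing 3 Jones polynomials yields 3 groups


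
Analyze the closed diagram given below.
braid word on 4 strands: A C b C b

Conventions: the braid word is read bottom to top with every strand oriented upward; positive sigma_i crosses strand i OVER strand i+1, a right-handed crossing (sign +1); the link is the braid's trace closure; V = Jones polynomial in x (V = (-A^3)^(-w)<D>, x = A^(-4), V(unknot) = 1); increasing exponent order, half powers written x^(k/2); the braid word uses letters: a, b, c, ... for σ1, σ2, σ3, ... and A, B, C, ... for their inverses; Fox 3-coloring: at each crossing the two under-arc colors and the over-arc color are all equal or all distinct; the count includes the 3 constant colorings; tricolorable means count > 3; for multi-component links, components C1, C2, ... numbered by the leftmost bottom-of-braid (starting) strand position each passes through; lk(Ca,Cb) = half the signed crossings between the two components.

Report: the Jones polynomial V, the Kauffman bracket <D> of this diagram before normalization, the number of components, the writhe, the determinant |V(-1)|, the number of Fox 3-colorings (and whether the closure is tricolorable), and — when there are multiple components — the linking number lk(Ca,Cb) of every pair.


V = x^-2 - x^-1 + 1 - x + x^2
<D> = -A^-11 + A^-7 - A^-3 + A - A^5 (w = -1)
1 component over 5 crossings, w = -1
3 Fox colorings among 3^5, |V(-1)| = 5: not tricolorable
why: V is palindromic (span 4, det 5): x -> 1/x fixes it; necessary, not sufficient, for amphichirality


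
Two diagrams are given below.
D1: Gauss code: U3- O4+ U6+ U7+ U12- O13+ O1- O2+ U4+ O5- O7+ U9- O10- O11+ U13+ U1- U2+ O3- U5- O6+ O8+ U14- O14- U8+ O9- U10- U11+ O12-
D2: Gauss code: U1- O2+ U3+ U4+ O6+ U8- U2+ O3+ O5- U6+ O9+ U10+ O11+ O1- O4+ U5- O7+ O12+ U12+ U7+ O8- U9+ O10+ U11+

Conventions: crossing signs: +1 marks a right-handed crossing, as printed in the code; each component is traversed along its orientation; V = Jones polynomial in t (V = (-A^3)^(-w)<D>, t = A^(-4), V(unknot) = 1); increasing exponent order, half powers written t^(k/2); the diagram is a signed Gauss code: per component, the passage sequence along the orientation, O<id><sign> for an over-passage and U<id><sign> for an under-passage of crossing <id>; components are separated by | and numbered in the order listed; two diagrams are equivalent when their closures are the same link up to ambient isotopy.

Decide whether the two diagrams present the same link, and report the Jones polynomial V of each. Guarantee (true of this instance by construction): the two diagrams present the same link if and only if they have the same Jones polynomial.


equivalent: no
V(D1) = -t^-3 + 2t^-2 - 2t^-1 + 3 - 2t + 2t^2 - t^3  (w 0, c 14, <D> = -A^-12 + 2A^-8 - 2A^-4 + 3 - 2A^4 + 2A^8 - A^12)
D2 (bracket A^-10 - 2A^-6 + 2A^-2 - 3A^2 + 3A^6 - 2A^10 + 2A^14; 12 crossings at w = +6): V = 2t - 2t^2 + 3t^3 - 3t^4 + 2t^5 - 2t^6 + t^7
why: comparing 2 Jones polynomials yields 2 groups


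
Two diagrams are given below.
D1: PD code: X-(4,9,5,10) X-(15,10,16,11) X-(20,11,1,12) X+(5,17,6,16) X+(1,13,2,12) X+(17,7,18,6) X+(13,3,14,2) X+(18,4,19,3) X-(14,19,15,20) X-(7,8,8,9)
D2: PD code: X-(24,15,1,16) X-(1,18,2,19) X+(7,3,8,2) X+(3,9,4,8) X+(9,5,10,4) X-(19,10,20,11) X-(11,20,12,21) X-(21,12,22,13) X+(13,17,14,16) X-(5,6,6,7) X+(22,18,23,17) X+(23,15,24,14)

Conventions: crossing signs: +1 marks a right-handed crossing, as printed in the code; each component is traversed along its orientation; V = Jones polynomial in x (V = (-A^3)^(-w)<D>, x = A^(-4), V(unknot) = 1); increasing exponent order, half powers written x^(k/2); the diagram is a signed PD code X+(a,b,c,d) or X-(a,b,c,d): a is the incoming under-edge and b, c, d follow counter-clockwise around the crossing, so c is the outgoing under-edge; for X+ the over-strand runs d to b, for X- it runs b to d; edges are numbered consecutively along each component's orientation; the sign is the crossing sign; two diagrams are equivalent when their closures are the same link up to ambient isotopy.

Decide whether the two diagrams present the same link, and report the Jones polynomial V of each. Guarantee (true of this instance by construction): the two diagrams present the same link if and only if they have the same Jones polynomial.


equivalent: no
D1 (bracket 1; 10 crossings at w = 0): V = 1
D2 (bracket -A^-12 + A^-8 - A^-4 + 3 - A^4 + A^8 - A^12; 12 crossings at w = 0): V = -x^-3 + x^-2 - x^-1 + 3 - x + x^2 - x^3
key observation: V(x) takes 2 values over 2 diagrams, fixing the grouping


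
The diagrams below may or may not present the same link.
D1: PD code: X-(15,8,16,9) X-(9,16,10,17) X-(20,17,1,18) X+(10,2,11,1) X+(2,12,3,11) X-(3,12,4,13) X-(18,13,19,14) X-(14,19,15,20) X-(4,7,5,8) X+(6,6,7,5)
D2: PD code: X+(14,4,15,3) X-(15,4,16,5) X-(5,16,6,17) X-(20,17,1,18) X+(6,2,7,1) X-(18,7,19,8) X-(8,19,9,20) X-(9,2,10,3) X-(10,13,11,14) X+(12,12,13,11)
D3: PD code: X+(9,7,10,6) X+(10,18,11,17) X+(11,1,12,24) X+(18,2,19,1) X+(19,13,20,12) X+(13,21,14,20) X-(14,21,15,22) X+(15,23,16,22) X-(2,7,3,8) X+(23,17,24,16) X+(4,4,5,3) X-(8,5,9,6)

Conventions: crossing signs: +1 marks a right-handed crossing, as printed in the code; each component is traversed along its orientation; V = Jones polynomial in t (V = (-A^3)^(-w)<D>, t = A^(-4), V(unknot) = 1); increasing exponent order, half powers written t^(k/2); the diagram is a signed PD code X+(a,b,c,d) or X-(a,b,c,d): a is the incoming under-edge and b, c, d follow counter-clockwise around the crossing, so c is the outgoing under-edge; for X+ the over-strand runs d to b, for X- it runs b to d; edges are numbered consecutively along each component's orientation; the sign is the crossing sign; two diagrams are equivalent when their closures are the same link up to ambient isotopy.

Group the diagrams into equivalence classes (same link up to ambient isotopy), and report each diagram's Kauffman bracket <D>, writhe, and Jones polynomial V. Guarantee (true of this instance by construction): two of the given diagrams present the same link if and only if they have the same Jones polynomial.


equivalence classes: {D1, D2} | {D3}
D1 (bracket A^-8 - A^-4 + 2 - A^4 + A^8 - A^12; 10 crossings at w = -4): V = -t^-6 + t^-5 - t^-4 + 2t^-3 - t^-2 + t^-1
V(D2) = -t^-6 + t^-5 - t^-4 + 2t^-3 - t^-2 + t^-1  [10 crossings, <D> = A^-8 - A^-4 + 2 - A^4 + A^8 - A^12, w = -4]
V(D3) = t^2 + t^4 - t^5 + t^6 - t^7  (w +6, c 12, <D> = -A^-10 + A^-6 - A^-2 + A^2 + A^10)
observation: 2 classes among 3 diagrams; unequal V(t) rules out equality


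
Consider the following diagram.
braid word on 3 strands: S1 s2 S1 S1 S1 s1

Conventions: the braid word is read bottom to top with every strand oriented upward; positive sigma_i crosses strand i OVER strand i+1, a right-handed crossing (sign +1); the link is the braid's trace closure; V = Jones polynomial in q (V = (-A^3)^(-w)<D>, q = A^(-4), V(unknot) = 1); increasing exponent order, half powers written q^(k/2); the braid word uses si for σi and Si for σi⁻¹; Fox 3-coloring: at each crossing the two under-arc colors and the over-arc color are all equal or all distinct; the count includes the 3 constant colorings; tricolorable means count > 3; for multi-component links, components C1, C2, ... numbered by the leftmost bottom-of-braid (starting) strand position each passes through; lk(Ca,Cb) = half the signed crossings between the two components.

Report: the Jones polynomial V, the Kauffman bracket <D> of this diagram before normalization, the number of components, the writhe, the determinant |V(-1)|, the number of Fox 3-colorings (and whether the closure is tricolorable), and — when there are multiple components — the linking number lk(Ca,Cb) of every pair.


V = -q^-4 + q^-3 + q^-1
<D> = A^-2 + A^6 - A^10 (w = -2)
1 component over 6 crossings, w = -2
9 Fox colorings among 3^6, |V(-1)| = 3: tricolorable
why: the span of V is 3, forcing >= 3 crossings in any diagram


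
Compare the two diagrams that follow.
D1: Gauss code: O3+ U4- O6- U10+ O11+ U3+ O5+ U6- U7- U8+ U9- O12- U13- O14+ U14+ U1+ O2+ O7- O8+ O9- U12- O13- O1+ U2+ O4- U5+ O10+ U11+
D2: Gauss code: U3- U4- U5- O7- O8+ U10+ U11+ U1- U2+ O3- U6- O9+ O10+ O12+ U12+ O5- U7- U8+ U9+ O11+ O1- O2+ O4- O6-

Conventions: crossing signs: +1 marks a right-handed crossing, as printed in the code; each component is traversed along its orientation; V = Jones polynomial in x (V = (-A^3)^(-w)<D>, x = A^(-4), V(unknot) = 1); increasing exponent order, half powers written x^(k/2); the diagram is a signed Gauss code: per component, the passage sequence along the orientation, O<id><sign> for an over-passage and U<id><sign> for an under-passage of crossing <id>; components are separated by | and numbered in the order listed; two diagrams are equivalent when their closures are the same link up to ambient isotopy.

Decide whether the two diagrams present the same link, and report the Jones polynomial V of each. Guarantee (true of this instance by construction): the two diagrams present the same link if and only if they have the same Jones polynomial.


same link: no
V(D1) = x^-1 - 1 + 2x - 2x^2 + 2x^3 - 2x^4 + x^5  [14 crossings, <D> = A^-14 - 2A^-10 + 2A^-6 - 2A^-2 + 2A^2 - A^6 + A^10, w = +2]
V(D2) = 1  (w 0, c 12, <D> = 1)
note: comparing 2 Jones polynomials yields 2 groups


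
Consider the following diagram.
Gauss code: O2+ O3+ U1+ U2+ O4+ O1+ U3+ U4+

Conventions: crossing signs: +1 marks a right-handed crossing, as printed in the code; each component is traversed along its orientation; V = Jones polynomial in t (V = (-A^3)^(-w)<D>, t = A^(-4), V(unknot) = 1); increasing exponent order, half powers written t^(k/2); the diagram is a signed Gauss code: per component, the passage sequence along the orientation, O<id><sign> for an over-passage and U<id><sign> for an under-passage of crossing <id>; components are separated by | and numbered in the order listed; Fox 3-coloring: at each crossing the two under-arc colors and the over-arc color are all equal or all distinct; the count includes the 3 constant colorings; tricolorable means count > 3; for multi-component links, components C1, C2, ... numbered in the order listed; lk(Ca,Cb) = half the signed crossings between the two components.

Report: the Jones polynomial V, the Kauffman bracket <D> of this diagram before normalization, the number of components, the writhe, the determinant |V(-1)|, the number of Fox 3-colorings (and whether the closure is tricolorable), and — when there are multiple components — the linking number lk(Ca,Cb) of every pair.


V(t) = t + t^3 - t^4
bracket: -A^-4 + 1 + A^8, w = +4
1 component, writhe +4, over 4 crossings
det 3, colorings 9 of 3^4 — tricolorable
observation: w = +4 shifts under R1 moves; the (-A^3)^(-4) factor cancels that in V


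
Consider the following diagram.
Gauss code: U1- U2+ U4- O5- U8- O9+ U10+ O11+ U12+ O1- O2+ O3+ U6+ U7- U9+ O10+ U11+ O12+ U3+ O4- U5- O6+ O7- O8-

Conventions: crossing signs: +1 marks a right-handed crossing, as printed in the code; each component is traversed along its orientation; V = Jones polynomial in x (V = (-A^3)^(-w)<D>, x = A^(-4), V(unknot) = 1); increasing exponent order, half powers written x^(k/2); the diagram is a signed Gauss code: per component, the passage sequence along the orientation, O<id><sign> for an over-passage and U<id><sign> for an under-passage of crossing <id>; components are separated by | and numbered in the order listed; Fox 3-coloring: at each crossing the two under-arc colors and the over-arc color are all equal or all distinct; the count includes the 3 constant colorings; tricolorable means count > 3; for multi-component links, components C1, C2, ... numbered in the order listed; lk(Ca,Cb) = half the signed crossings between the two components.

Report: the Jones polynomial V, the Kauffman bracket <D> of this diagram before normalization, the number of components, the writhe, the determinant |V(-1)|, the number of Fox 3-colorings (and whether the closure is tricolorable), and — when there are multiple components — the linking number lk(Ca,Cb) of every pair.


V(x) = -x^-2 + x^-1 - 1 + 3x - 2x^2 + 3x^3 - 2x^4 + x^5 - x^6
bracket: -A^-18 + A^-14 - 2A^-10 + 3A^-6 - 2A^-2 + 3A^2 - A^6 + A^10 - A^14, w = +2
1 component, writhe +2, over 12 crossings
det 15, colorings 9 of 3^12 — tricolorable
observation: det 15 = |V(-1)|; divisible by 3, so tricolorable


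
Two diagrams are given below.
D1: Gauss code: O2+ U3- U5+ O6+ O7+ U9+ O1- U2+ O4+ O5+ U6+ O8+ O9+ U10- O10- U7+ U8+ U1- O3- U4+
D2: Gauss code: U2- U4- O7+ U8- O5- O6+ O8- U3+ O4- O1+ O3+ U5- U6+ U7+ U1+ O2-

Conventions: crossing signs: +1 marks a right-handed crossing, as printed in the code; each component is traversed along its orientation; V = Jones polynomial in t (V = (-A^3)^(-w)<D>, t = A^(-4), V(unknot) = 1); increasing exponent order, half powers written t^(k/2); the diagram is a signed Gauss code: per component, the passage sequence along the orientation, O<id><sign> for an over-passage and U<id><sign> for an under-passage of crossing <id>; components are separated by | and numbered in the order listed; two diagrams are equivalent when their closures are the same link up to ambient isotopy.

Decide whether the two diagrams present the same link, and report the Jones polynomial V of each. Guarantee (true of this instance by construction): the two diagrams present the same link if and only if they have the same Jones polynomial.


same link: no
V(D1) = t - t^2 + 2t^3 - t^4 + t^5 - t^6  [10 crossings, <D> = -A^-12 + A^-8 - A^-4 + 2 - A^4 + A^8, w = +4]
V(D2) = 1  [8 crossings, <D> = 1, w = 0]
insight: 2 values of V(t) split the 2 diagrams


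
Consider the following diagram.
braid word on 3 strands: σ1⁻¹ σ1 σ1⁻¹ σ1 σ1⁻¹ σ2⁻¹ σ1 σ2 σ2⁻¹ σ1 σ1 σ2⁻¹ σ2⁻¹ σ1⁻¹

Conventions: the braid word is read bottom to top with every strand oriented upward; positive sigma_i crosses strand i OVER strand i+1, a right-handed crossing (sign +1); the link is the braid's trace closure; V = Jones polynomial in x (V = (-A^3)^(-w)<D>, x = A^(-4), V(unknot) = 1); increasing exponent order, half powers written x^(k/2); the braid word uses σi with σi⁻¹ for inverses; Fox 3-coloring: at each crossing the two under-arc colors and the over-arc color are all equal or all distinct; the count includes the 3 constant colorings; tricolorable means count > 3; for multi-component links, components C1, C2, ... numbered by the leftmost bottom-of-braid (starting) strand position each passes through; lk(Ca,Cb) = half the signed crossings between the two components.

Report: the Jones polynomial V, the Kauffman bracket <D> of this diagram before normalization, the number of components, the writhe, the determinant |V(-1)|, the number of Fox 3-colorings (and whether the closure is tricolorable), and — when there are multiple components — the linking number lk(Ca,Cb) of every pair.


V = -x^-5 + x^-4 - x^-3 + 2x^-2 - x^-1 + 2 - x
<D> = -A^-10 + 2A^-6 - A^-2 + 2A^2 - A^6 + A^10 - A^14 (w = -2)
1 component over 14 crossings, w = -2
9 Fox colorings among 3^14, |V(-1)| = 9: tricolorable
why: |V(-1)| = 9: so tricolorable, since 3 divides 9


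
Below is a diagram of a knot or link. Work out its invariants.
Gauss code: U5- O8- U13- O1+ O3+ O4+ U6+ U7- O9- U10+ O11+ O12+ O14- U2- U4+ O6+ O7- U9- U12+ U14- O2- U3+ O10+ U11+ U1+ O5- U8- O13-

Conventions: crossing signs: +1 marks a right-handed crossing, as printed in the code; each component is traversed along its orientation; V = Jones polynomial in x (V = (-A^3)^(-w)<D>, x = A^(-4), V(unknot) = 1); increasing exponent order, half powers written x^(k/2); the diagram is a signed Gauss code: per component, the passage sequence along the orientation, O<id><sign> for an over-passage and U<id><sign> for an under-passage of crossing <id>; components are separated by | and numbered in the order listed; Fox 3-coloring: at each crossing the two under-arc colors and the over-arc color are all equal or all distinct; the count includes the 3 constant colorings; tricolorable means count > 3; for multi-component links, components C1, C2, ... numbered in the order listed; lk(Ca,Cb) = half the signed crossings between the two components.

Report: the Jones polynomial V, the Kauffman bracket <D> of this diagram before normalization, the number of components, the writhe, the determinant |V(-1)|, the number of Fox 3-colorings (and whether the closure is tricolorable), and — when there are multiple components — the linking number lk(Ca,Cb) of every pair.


V = -x^-3 + x^-2 - x^-1 + 3 - x + x^2 - x^3
<D> = -A^-12 + A^-8 - A^-4 + 3 - A^4 + A^8 - A^12 (w = 0)
1 component over 14 crossings, w = 0
27 Fox colorings among 3^14, |V(-1)| = 9: tricolorable
why: |V(-1)| = 9: so tricolorable, since 3 divides 9
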